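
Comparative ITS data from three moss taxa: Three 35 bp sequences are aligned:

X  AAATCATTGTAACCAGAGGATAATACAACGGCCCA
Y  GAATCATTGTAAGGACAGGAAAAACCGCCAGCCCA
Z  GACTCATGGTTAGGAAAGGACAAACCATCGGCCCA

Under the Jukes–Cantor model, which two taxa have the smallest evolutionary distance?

X–Y: 10/35 differ, p = 0.286, d = 0.360.
X–Z: 11/35 differ, p = 0.314, d = 0.407.
Y–Z: 8/35 differ, p = 0.229, d = 0.273.
The smallest distance is between Y and Z.

Y and Z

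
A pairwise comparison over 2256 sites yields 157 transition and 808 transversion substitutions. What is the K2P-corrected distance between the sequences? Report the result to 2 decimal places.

P = 157/2256 ≈ 0.069592 and Q = 808/2256 ≈ 0.358156.
Under the Kimura two-parameter model, d = −½ ln(1 − 2P − Q) − ¼ ln(1 − 2Q).
1 − 2P − Q = 0.50266, giving −½ ln(0.50266) = 0.343921.
1 − 2Q = 0.283688, giving −¼ ln(0.283688) = 0.314970.
d = 0.343921 + 0.314970 = 0.658891.

0.66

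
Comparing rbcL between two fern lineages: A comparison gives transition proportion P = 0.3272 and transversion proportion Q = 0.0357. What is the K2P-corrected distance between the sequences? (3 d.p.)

Under the Kimura two-parameter model, d = −½ ln(1 − 2P − Q) − ¼ ln(1 − 2Q).
1 − 2P − Q = 0.3099, giving −½ ln(0.3099) = 0.585753.
1 − 2Q = 0.9286, giving −¼ ln(0.9286) = 0.018519.
d = 0.585753 + 0.018519 = 0.604272.

0.604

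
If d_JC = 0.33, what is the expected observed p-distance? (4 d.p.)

p = (3/4)(1 − e^(−4d/3)) = 0.75 × (1 − e^(-0.44)) = 0.75 × (1 − 0.644036) = 0.266973.

0.2670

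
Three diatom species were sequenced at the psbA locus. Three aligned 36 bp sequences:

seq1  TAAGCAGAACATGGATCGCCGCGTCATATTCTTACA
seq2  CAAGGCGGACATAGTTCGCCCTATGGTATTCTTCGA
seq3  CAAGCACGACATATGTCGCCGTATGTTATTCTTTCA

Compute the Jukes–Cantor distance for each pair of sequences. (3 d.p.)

d(seq1,seq2) = 0.493, d(seq1,seq3) = 0.392, d(seq2,seq3) = 0.304

seq1–seq2: 13/36 sites differ → p ≈ 0.361111, d = −0.75 ln(1 − 0.481481) = 0.492584 ≈ 0.493.
seq1–seq3: 11/36 sites differ → p ≈ 0.305556, d = −0.75 ln(1 − 0.407408) = 0.392437 ≈ 0.392.
seq2–seq3: 9/36 sites differ → p = 0.25, d = −0.75 ln(1 − 0.333333) = 0.304098 ≈ 0.304.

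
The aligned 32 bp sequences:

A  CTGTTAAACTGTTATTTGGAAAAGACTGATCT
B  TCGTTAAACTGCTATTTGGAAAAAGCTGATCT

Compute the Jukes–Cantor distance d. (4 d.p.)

0.1752

The sequences differ at 5 of 32 sites (1, 2, 12, 24, 25), so p = 5/32 = 0.15625.
d = −(3/4) ln(1 − 4p/3) = −0.75 ln(1 − 0.208333) = −0.75 ln(0.791667)
  = −0.75 × (-0.233614) = 0.175211 substitutions/site.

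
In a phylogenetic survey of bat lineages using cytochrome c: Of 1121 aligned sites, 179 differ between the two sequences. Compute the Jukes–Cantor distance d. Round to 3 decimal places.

p = 179/1121 ≈ 0.159679.
d = −(3/4) ln(1 − 4p/3) = −0.75 ln(1 − 0.212905) = −0.75 ln(0.787095)
  = −0.75 × (-0.239406) = 0.179555 substitutions/site.

0.180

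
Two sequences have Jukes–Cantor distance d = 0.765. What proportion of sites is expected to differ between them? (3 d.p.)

p = (3/4)(1 − e^(−4d/3)) = 0.75 × (1 − e^(-1.02)) = 0.75 × (1 − 0.360595) = 0.479554.

0.480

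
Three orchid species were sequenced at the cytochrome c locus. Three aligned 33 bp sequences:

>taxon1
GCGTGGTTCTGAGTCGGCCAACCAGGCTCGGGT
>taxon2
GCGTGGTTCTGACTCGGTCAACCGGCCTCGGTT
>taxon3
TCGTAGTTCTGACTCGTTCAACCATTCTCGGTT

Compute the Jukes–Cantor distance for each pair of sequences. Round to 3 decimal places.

d(taxon1,taxon2) = 0.169, d(taxon1,taxon3) = 0.293, d(taxon2,taxon3) = 0.208

taxon1–taxon2: 5/33 sites differ → p ≈ 0.151515, d = −0.75 ln(1 − 0.20202) = 0.169254 ≈ 0.169.
taxon1–taxon3: 8/33 sites differ → p ≈ 0.242424, d = −0.75 ln(1 − 0.323232) = 0.292820 ≈ 0.293.
taxon2–taxon3: 6/33 sites differ → p ≈ 0.181818, d = −0.75 ln(1 − 0.242424) = 0.208224 ≈ 0.208.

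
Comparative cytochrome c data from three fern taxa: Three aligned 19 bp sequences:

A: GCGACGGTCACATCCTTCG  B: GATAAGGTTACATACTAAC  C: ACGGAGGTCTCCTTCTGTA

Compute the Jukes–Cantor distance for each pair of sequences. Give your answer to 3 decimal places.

d(A,B) = 0.618, d(A,C) = 0.749, d(B,C) = 1.109

A–B: 8/19 sites differ → p ≈ 0.421053, d = −0.75 ln(1 − 0.561404) = 0.618132 ≈ 0.618.
A–C: 9/19 sites differ → p ≈ 0.473684, d = −0.75 ln(1 − 0.631579) = 0.748897 ≈ 0.749.
B–C: 11/19 sites differ → p ≈ 0.578947, d = −0.75 ln(1 − 0.771929) = 1.108574 ≈ 1.109.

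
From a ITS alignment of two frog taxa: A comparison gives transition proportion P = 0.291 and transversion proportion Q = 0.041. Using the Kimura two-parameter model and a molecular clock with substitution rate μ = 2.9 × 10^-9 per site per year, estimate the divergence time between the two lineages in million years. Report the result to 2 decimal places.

87.78

Under the Kimura two-parameter model, d = −½ ln(1 − 2P − Q) − ¼ ln(1 − 2Q).
1 − 2P − Q = 0.377, giving −½ ln(0.377) = 0.487755.
1 − 2Q = 0.918, giving −¼ ln(0.918) = 0.021389.
d = 0.487755 + 0.021389 = 0.509144.
Under a molecular clock d = 2μt, so t = d/(2μ) = 0.509144 / (2 × 2.9 × 10^-9) = 87.78 million years.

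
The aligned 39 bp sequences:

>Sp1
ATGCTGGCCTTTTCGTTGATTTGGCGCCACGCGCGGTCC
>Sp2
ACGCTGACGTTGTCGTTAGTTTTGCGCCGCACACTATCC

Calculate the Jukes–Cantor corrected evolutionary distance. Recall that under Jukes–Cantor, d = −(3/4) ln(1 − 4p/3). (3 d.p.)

0.396

The sequences differ at 12 of 39 sites, so p = 12/39 ≈ 0.307692.
d = −(3/4) ln(1 − 4p/3) = −0.75 ln(1 − 0.410256) = −0.75 ln(0.589744)
  = −0.75 × (-0.528067) = 0.396050 substitutions/site.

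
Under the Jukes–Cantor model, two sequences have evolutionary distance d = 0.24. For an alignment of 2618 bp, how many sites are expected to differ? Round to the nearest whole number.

Invert JC69: p = (3/4)(1 − e^(−4d/3)) = 0.75 × (1 − e^(-0.32)) = 0.75 × (1 − 0.726149) = 0.205388.
Expected differing sites = pL ≈ 0.205388 × 2618 = 537.705784 ≈ 538.

538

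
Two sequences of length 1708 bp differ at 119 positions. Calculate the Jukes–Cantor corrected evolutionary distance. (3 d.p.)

0.073

p = 119/1708 ≈ 0.069672.
d = −(3/4) ln(1 − 4p/3) = −0.75 ln(1 − 0.092896) = −0.75 ln(0.907104)
  = −0.75 × (-0.097498) = 0.073124 substitutions/site.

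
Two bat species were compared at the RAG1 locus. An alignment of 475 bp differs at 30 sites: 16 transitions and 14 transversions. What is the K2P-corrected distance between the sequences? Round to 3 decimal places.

P = 16/475 ≈ 0.033684 and Q = 14/475 ≈ 0.029474.
Under the Kimura two-parameter model, d = −½ ln(1 − 2P − Q) − ¼ ln(1 − 2Q).
1 − 2P − Q = 0.903158, giving −½ ln(0.903158) = 0.050929.
1 − 2Q = 0.941052, giving −¼ ln(0.941052) = 0.015189.
d = 0.050929 + 0.015189 = 0.066118.

0.066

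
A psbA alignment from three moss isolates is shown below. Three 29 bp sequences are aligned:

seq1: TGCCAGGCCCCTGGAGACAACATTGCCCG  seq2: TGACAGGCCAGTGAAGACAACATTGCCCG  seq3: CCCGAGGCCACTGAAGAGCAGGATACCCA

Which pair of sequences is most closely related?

seq1 and seq2

seq1–seq2: 4/29 differ, p = 0.138, d = 0.152.
seq1–seq3: 12/29 differ, p = 0.414, d = 0.602.
seq2–seq3: 12/29 differ, p = 0.414, d = 0.602.
The smallest distance is between seq1 and seq2.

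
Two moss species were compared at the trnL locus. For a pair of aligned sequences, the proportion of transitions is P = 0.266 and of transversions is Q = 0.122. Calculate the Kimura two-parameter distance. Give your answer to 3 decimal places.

Under the Kimura two-parameter model, d = −½ ln(1 − 2P − Q) − ¼ ln(1 − 2Q).
1 − 2P − Q = 0.346, giving −½ ln(0.346) = 0.530658.
1 − 2Q = 0.756, giving −¼ ln(0.756) = 0.069928.
d = 0.530658 + 0.069928 = 0.600586.

0.601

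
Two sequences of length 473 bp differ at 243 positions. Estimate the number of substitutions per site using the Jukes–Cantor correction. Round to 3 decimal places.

0.866

p = 243/473 ≈ 0.513742.
d = −(3/4) ln(1 − 4p/3) = −0.75 ln(1 − 0.684989) = −0.75 ln(0.315011)
  = −0.75 × (-1.155148) = 0.866361 substitutions/site.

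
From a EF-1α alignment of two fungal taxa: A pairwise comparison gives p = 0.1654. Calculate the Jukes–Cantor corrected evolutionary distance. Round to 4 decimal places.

d = −(3/4) ln(1 − 4p/3) = −0.75 ln(1 − 0.220533) = −0.75 ln(0.779467)
  = −0.75 × (-0.249145) = 0.186859 substitutions/site.

0.1869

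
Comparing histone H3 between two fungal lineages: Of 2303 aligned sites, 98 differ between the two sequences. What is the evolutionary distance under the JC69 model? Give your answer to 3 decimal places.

p = 98/2303 ≈ 0.042553.
d = −(3/4) ln(1 − 4p/3) = −0.75 ln(1 − 0.056737) = −0.75 ln(0.943263)
  = −0.75 × (-0.058410) = 0.043808 substitutions/site.

0.044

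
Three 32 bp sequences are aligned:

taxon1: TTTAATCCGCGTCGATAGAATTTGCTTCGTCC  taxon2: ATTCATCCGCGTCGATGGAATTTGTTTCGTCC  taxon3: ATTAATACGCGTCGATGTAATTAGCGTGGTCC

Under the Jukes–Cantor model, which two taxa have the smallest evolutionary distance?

taxon1–taxon2: 4/32 differ, p = 0.125, d = 0.137.
taxon1–taxon3: 7/32 differ, p = 0.219, d = 0.259.
taxon2–taxon3: 7/32 differ, p = 0.219, d = 0.259.
The smallest distance is between taxon1 and taxon2.

taxon1 and taxon2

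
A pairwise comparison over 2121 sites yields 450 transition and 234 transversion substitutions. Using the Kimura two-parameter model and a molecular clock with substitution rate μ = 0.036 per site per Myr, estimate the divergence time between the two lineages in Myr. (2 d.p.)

6.18

P = 450/2121 ≈ 0.212164 and Q = 234/2121 ≈ 0.110325.
Under the Kimura two-parameter model, d = −½ ln(1 − 2P − Q) − ¼ ln(1 − 2Q).
1 − 2P − Q = 0.465347, giving −½ ln(0.465347) = 0.382486.
1 − 2Q = 0.77935, giving −¼ ln(0.77935) = 0.062324.
d = 0.382486 + 0.062324 = 0.444810.
Under a molecular clock d = 2μt, so t = d/(2μ) = 0.444810 / (2 × 0.036) = 6.18 Myr.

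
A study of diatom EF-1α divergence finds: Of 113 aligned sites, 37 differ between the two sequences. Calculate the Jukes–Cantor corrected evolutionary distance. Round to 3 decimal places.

p = 37/113 ≈ 0.327434.
d = −(3/4) ln(1 − 4p/3) = −0.75 ln(1 − 0.436579) = −0.75 ln(0.563421)
  = −0.75 × (-0.573728) = 0.430296 substitutions/site.

0.430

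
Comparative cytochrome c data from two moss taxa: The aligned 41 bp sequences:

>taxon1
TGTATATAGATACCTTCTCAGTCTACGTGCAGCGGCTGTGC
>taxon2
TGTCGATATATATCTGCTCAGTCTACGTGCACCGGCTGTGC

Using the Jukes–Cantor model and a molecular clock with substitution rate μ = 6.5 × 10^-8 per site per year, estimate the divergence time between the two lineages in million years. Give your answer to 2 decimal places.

1.25

The sequences differ at 6 of 41 sites (4, 5, 9, 13, 16, 32), so p = 6/41 ≈ 0.146341.
d = −(3/4) ln(1 − 4p/3) = −0.75 ln(1 − 0.195121) = −0.75 ln(0.804879)
  = −0.75 × (-0.217063) = 0.162797 substitutions/site.
Under a molecular clock d = 2μt, so t = d/(2μ) = 0.162797 / (2 × 6.5 × 10^-8) = 1.25 million years.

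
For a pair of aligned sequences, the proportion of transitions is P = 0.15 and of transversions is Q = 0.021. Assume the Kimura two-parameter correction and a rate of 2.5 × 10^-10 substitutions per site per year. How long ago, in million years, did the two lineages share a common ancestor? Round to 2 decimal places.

408.59

Under the Kimura two-parameter model, d = −½ ln(1 − 2P − Q) − ¼ ln(1 − 2Q).
1 − 2P − Q = 0.679, giving −½ ln(0.679) = 0.193567.
1 − 2Q = 0.958, giving −¼ ln(0.958) = 0.010727.
d = 0.193567 + 0.010727 = 0.204294.
Under a molecular clock d = 2μt, so t = d/(2μ) = 0.204294 / (2 × 2.5 × 10^-10) = 408.59 million years.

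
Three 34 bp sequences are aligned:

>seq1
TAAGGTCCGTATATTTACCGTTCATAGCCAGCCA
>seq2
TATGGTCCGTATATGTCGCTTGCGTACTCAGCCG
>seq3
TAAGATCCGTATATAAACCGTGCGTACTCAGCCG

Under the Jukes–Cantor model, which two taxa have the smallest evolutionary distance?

seq1–seq2: 10/34 differ, p = 0.294, d = 0.373.
seq1–seq3: 8/34 differ, p = 0.235, d = 0.282.
seq2–seq3: 7/34 differ, p = 0.206, d = 0.241.
The smallest distance is between seq2 and seq3.

seq2 and seq3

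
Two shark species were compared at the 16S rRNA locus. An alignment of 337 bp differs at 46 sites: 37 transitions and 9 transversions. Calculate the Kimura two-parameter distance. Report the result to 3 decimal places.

0.155

P = 37/337 ≈ 0.109792 and Q = 9/337 ≈ 0.026706.
Under the Kimura two-parameter model, d = −½ ln(1 − 2P − Q) − ¼ ln(1 − 2Q).
1 − 2P − Q = 0.75371, giving −½ ln(0.75371) = 0.141374.
1 − 2Q = 0.946588, giving −¼ ln(0.946588) = 0.013723.
d = 0.141374 + 0.013723 = 0.155097.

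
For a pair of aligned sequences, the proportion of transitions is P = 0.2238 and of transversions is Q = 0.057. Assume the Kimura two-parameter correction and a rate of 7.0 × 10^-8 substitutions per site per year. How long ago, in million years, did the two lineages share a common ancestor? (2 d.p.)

Under the Kimura two-parameter model, d = −½ ln(1 − 2P − Q) − ¼ ln(1 − 2Q).
1 − 2P − Q = 0.4954, giving −½ ln(0.4954) = 0.351195.
1 − 2Q = 0.886, giving −¼ ln(0.886) = 0.030260.
d = 0.351195 + 0.030260 = 0.381455.
Under a molecular clock d = 2μt, so t = d/(2μ) = 0.381455 / (2 × 7.0 × 10^-8) = 2.72 million years.

2.72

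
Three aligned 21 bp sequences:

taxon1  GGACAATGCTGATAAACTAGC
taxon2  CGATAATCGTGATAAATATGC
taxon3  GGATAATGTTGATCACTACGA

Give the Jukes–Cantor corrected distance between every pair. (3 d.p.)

d(taxon1,taxon2) = 0.441, d(taxon1,taxon3) = 0.532, d(taxon2,taxon3) = 0.441

taxon1–taxon2: 7/21 sites differ → p ≈ 0.333333, d = −0.75 ln(1 − 0.444444) = 0.440839 ≈ 0.441.
taxon1–taxon3: 8/21 sites differ → p ≈ 0.380952, d = −0.75 ln(1 − 0.507936) = 0.531860 ≈ 0.532.
taxon2–taxon3: 7/21 sites differ → p ≈ 0.333333, d = −0.75 ln(1 − 0.444444) = 0.440839 ≈ 0.441.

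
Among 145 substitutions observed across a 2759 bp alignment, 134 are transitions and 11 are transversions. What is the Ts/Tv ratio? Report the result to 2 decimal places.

R = 134/11 = 12.181818… ≈ 12.18 (to 2 d.p.).

12.18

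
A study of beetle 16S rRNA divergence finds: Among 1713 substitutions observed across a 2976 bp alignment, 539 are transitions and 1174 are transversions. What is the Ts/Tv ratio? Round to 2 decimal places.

R = 539/1174 = 0.459114… ≈ 0.46 (to 2 d.p.).

0.46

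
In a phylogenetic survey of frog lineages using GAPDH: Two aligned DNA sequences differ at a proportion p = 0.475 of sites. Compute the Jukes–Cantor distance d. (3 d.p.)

d = −(3/4) ln(1 − 4p/3) = −0.75 ln(1 − 0.633333) = −0.75 ln(0.366667)
  = −0.75 × (-1.003301) = 0.752476 substitutions/site.

0.752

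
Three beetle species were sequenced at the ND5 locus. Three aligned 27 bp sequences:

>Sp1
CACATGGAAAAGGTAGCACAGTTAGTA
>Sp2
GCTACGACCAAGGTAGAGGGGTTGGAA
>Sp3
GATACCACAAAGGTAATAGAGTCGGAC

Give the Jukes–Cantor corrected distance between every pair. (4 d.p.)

d(Sp1,Sp2) = 0.7704, d(Sp1,Sp3) = 0.7704, d(Sp2,Sp3) = 0.4408

Sp1–Sp2: 13/27 sites differ → p ≈ 0.481481, d = −0.75 ln(1 − 0.641975) = 0.770364 ≈ 0.7704.
Sp1–Sp3: 13/27 sites differ → p ≈ 0.481481, d = −0.75 ln(1 − 0.641975) = 0.770364 ≈ 0.7704.
Sp2–Sp3: 9/27 sites differ → p ≈ 0.333333, d = −0.75 ln(1 − 0.444444) = 0.440839 ≈ 0.4408.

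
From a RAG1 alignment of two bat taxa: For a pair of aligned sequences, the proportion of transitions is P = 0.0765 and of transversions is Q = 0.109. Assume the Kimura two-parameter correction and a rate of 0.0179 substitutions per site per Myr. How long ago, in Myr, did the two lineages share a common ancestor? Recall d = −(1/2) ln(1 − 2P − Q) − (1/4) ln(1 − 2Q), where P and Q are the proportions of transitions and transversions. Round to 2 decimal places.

5.96

Under the Kimura two-parameter model, d = −½ ln(1 − 2P − Q) − ¼ ln(1 − 2Q).
1 − 2P − Q = 0.738, giving −½ ln(0.738) = 0.151906.
1 − 2Q = 0.782, giving −¼ ln(0.782) = 0.061475.
d = 0.151906 + 0.061475 = 0.213381.
Under a molecular clock d = 2μt, so t = d/(2μ) = 0.213381 / (2 × 0.0179) = 5.96 Myr.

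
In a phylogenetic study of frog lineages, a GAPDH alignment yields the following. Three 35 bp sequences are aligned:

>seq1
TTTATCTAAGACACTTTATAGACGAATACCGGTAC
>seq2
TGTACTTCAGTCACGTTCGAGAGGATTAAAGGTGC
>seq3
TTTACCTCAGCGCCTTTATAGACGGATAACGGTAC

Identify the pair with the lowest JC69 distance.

seq1–seq2: 13/35 differ, p = 0.371, d = 0.513.
seq1–seq3: 7/35 differ, p = 0.200, d = 0.233.
seq2–seq3: 13/35 differ, p = 0.371, d = 0.513.
The smallest distance is between seq1 and seq3.

seq1 and seq3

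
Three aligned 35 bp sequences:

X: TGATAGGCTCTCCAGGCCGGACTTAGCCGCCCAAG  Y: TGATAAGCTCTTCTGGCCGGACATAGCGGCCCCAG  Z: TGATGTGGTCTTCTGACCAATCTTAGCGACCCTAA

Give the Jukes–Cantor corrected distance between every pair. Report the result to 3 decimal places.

d(X,Y) = 0.195, d(X,Z) = 0.513, d(Y,Z) = 0.407

X–Y: 6/35 sites differ → p ≈ 0.171429, d = −0.75 ln(1 − 0.228572) = 0.194634 ≈ 0.195.
X–Z: 13/35 sites differ → p ≈ 0.371429, d = −0.75 ln(1 − 0.495239) = 0.512753 ≈ 0.513.
Y–Z: 11/35 sites differ → p ≈ 0.314286, d = −0.75 ln(1 − 0.419048) = 0.407315 ≈ 0.407.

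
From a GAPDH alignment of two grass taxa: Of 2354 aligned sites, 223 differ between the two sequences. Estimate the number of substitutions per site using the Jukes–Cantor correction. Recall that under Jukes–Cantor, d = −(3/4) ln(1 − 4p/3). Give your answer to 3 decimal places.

p = 223/2354 ≈ 0.094732.
d = −(3/4) ln(1 − 4p/3) = −0.75 ln(1 − 0.126309) = −0.75 ln(0.873691)
  = −0.75 × (-0.135029) = 0.101272 substitutions/site.

0.101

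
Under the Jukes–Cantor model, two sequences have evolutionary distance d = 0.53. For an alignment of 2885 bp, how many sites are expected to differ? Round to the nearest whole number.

Invert JC69: p = (3/4)(1 − e^(−4d/3)) = 0.75 × (1 − e^(-0.706667)) = 0.75 × (1 − 0.493286) = 0.380036.
Expected differing sites = pL ≈ 0.380036 × 2885 = 1096.40386 ≈ 1096.

1096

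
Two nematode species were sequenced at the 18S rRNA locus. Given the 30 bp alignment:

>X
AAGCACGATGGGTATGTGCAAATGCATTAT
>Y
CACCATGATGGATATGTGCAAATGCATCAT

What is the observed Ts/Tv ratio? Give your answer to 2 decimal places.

Transitions are A↔G and C↔T; transversions are all other mismatches.
Transitions: 3. Transversions: 2.
R = 3/2 = 1.50.

1.50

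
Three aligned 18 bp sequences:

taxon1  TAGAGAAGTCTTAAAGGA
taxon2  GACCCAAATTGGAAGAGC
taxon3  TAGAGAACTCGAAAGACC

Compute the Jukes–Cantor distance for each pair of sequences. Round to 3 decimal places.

d(taxon1,taxon2) = 1.265, d(taxon1,taxon3) = 0.548, d(taxon2,taxon3) = 0.673

taxon1–taxon2: 11/18 sites differ → p ≈ 0.611111, d = −0.75 ln(1 − 0.814815) = 1.264800 ≈ 1.265.
taxon1–taxon3: 7/18 sites differ → p ≈ 0.388889, d = −0.75 ln(1 − 0.518519) = 0.548166 ≈ 0.548.
taxon2–taxon3: 8/18 sites differ → p ≈ 0.444444, d = −0.75 ln(1 − 0.592592) = 0.673455 ≈ 0.673.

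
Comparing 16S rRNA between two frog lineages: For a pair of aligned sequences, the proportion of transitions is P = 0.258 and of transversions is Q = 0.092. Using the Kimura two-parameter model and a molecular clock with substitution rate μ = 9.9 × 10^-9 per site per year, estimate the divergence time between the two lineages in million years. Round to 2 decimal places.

Under the Kimura two-parameter model, d = −½ ln(1 − 2P − Q) − ¼ ln(1 − 2Q).
1 − 2P − Q = 0.392, giving −½ ln(0.392) = 0.468247.
1 − 2Q = 0.816, giving −¼ ln(0.816) = 0.050835.
d = 0.468247 + 0.050835 = 0.519082.
Under a molecular clock d = 2μt, so t = d/(2μ) = 0.519082 / (2 × 9.9 × 10^-9) = 26.22 million years.

26.22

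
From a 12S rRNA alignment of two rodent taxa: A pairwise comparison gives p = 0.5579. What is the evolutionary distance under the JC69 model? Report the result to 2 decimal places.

1.02

d = −(3/4) ln(1 − 4p/3) = −0.75 ln(1 − 0.743867) = −0.75 ln(0.256133)
  = −0.75 × (-1.362058) = 1.021544 substitutions/site.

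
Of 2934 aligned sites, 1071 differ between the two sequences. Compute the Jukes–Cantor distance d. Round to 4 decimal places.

0.5002

p = 1071/2934 ≈ 0.365031.
d = −(3/4) ln(1 − 4p/3) = −0.75 ln(1 − 0.486708) = −0.75 ln(0.513292)
  = −0.75 × (-0.666910) = 0.500183 substitutions/site.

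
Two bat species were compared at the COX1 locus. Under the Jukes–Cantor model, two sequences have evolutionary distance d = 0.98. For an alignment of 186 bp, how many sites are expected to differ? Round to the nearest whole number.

Invert JC69: p = (3/4)(1 − e^(−4d/3)) = 0.75 × (1 − e^(-1.306667)) = 0.75 × (1 − 0.270721) = 0.546959.
Expected differing sites = pL ≈ 0.546959 × 186 = 101.734374 ≈ 102.

102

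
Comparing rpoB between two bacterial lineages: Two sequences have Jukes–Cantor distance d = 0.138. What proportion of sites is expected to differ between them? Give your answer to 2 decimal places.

0.13

p = (3/4)(1 − e^(−4d/3)) = 0.75 × (1 − e^(-0.184)) = 0.75 × (1 − 0.831936) = 0.126048.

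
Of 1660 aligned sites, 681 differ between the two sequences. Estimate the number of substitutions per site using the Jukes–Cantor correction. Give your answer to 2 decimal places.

p = 681/1660 ≈ 0.410241.
d = −(3/4) ln(1 − 4p/3) = −0.75 ln(1 − 0.546988) = −0.75 ln(0.453012)
  = −0.75 × (-0.791837) = 0.593878 substitutions/site.

0.59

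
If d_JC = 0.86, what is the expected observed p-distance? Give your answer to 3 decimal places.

0.512

p = (3/4)(1 − e^(−4d/3)) = 0.75 × (1 − e^(-1.146667)) = 0.75 × (1 − 0.317694) = 0.511730.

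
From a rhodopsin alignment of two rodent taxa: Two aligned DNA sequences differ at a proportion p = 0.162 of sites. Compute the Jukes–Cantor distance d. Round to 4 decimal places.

0.1825

d = −(3/4) ln(1 − 4p/3) = −0.75 ln(1 − 0.216) = −0.75 ln(0.784)
  = −0.75 × (-0.243346) = 0.182510 substitutions/site.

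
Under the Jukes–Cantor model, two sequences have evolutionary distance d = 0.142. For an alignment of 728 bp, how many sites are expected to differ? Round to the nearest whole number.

94

Invert JC69: p = (3/4)(1 − e^(−4d/3)) = 0.75 × (1 − e^(-0.189333)) = 0.75 × (1 − 0.827511) = 0.129367.
Expected differing sites = pL ≈ 0.129367 × 728 = 94.179176 ≈ 94.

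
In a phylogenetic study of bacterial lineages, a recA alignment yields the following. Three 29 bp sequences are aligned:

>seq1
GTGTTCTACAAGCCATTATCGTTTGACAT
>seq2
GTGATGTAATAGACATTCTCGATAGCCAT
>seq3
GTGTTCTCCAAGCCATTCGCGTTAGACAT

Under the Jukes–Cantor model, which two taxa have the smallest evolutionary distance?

seq1–seq2: 9/29 differ, p = 0.310, d = 0.401.
seq1–seq3: 4/29 differ, p = 0.138, d = 0.152.
seq2–seq3: 9/29 differ, p = 0.310, d = 0.401.
The smallest distance is between seq1 and seq3.

seq1 and seq3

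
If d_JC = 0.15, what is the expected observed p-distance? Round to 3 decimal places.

0.136

p = (3/4)(1 − e^(−4d/3)) = 0.75 × (1 − e^(-0.2)) = 0.75 × (1 − 0.818731) = 0.135952.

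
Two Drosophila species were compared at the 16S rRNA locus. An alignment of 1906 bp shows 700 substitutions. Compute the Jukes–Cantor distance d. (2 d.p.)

0.50

p = 700/1906 ≈ 0.367261.
d = −(3/4) ln(1 − 4p/3) = −0.75 ln(1 − 0.489681) = −0.75 ln(0.510319)
  = −0.75 × (-0.672719) = 0.504539 substitutions/site.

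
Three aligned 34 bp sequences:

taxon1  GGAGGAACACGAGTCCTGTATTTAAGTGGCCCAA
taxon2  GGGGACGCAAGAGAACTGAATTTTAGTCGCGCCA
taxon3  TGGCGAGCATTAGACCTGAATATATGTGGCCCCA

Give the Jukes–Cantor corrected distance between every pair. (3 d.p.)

taxon1–taxon2: 12/34 sites differ → p ≈ 0.352941, d = −0.75 ln(1 − 0.470588) = 0.476991 ≈ 0.477.
taxon1–taxon3: 11/34 sites differ → p ≈ 0.323529, d = −0.75 ln(1 − 0.431372) = 0.423397 ≈ 0.423.
taxon2–taxon3: 12/34 sites differ → p ≈ 0.352941, d = −0.75 ln(1 − 0.470588) = 0.476991 ≈ 0.477.

d(taxon1,taxon2) = 0.477, d(taxon1,taxon3) = 0.423, d(taxon2,taxon3) = 0.477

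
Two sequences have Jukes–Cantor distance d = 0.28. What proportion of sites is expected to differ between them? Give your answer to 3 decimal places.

p = (3/4)(1 − e^(−4d/3)) = 0.75 × (1 − e^(-0.373333)) = 0.75 × (1 − 0.688436) = 0.233673.

0.234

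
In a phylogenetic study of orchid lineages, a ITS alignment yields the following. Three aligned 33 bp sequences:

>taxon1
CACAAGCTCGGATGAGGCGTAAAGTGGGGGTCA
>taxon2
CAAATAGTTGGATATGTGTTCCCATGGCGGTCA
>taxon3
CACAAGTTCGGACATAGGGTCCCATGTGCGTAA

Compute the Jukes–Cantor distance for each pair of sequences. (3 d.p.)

taxon1–taxon2: 15/33 sites differ → p ≈ 0.454545, d = −0.75 ln(1 − 0.60606) = 0.698667 ≈ 0.699.
taxon1–taxon3: 13/33 sites differ → p ≈ 0.393939, d = −0.75 ln(1 − 0.525252) = 0.558728 ≈ 0.559.
taxon2–taxon3: 13/33 sites differ → p ≈ 0.393939, d = −0.75 ln(1 − 0.525252) = 0.558728 ≈ 0.559.

d(taxon1,taxon2) = 0.699, d(taxon1,taxon3) = 0.559, d(taxon2,taxon3) = 0.559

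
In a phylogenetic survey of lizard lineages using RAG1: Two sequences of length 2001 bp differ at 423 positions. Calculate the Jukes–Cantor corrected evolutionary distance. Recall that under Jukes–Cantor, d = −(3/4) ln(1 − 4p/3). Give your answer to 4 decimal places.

p = 423/2001 ≈ 0.211394.
d = −(3/4) ln(1 − 4p/3) = −0.75 ln(1 − 0.281859) = −0.75 ln(0.718141)
  = −0.75 × (-0.331089) = 0.248317 substitutions/site.

0.2483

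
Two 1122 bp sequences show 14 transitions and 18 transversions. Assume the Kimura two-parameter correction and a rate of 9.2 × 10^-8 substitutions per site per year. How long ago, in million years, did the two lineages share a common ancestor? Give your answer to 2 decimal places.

P = 14/1122 ≈ 0.012478 and Q = 18/1122 ≈ 0.016043.
Under the Kimura two-parameter model, d = −½ ln(1 − 2P − Q) − ¼ ln(1 − 2Q).
1 − 2P − Q = 0.959001, giving −½ ln(0.959001) = 0.020932.
1 − 2Q = 0.967914, giving −¼ ln(0.967914) = 0.008153.
d = 0.020932 + 0.008153 = 0.029085.
Under a molecular clock d = 2μt, so t = d/(2μ) = 0.029085 / (2 × 9.2 × 10^-8) = 0.16 million years.

0.16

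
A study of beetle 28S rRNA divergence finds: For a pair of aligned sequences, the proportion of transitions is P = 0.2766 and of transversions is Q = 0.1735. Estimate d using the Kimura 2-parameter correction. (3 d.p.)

Under the Kimura two-parameter model, d = −½ ln(1 − 2P − Q) − ¼ ln(1 − 2Q).
1 − 2P − Q = 0.2733, giving −½ ln(0.2733) = 0.648593.
1 − 2Q = 0.653, giving −¼ ln(0.653) = 0.106545.
d = 0.648593 + 0.106545 = 0.755138.

0.755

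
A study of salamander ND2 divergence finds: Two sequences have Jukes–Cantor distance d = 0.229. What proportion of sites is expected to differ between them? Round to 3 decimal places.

p = (3/4)(1 − e^(−4d/3)) = 0.75 × (1 − e^(-0.305333)) = 0.75 × (1 − 0.736878) = 0.197342.

0.197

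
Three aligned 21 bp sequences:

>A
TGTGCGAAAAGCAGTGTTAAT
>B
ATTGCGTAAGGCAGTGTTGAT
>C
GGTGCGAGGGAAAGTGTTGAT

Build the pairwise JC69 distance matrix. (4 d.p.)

d(A,B) = 0.2865, d(A,C) = 0.4408, d(B,C) = 0.4408

A–B: 5/21 sites differ → p ≈ 0.238095, d = −0.75 ln(1 − 0.31746) = 0.286451 ≈ 0.2865.
A–C: 7/21 sites differ → p ≈ 0.333333, d = −0.75 ln(1 − 0.444444) = 0.440839 ≈ 0.4408.
B–C: 7/21 sites differ → p ≈ 0.333333, d = −0.75 ln(1 − 0.444444) = 0.440839 ≈ 0.4408.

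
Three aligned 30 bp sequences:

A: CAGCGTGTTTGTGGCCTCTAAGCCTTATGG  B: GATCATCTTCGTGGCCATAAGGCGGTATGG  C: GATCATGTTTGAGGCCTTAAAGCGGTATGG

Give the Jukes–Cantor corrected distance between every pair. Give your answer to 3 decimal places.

d(A,B) = 0.503, d(A,C) = 0.330, d(B,C) = 0.188

A–B: 11/30 sites differ → p ≈ 0.366667, d = −0.75 ln(1 − 0.488889) = 0.503376 ≈ 0.503.
A–C: 8/30 sites differ → p ≈ 0.266667, d = −0.75 ln(1 − 0.355556) = 0.329526 ≈ 0.330.
B–C: 5/30 sites differ → p ≈ 0.166667, d = −0.75 ln(1 − 0.222223) = 0.188487 ≈ 0.188.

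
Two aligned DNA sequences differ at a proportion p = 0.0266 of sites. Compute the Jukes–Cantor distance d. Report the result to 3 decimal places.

d = −(3/4) ln(1 − 4p/3) = −0.75 ln(1 − 0.035467) = −0.75 ln(0.964533)
  = −0.75 × (-0.036111) = 0.027083 substitutions/site.

0.027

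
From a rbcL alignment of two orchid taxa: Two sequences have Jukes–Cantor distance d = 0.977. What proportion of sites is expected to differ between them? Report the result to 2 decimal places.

p = (3/4)(1 − e^(−4d/3)) = 0.75 × (1 − e^(-1.302667)) = 0.75 × (1 − 0.271806) = 0.546146.

0.55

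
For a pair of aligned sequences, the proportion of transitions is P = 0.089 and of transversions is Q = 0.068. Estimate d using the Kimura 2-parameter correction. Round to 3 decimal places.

0.178

Under the Kimura two-parameter model, d = −½ ln(1 − 2P − Q) − ¼ ln(1 − 2Q).
1 − 2P − Q = 0.754, giving −½ ln(0.754) = 0.141181.
1 − 2Q = 0.864, giving −¼ ln(0.864) = 0.036546.
d = 0.141181 + 0.036546 = 0.177727.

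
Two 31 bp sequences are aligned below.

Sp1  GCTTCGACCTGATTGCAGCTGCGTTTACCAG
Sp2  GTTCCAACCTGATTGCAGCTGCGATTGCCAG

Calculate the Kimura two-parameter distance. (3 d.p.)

Of 31 sites, 4 differences are transitions and 1 are transversions, so P = 4/31 ≈ 0.129032 and Q = 1/31 ≈ 0.032258.
Under the Kimura two-parameter model, d = −½ ln(1 − 2P − Q) − ¼ ln(1 − 2Q).
1 − 2P − Q = 0.709678, giving −½ ln(0.709678) = 0.171472.
1 − 2Q = 0.935484, giving −¼ ln(0.935484) = 0.016673.
d = 0.171472 + 0.016673 = 0.188145.

0.188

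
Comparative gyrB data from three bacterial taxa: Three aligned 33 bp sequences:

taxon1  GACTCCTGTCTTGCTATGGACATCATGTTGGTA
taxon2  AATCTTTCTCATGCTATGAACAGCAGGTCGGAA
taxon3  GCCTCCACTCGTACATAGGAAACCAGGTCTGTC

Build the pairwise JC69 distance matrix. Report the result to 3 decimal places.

taxon1–taxon2: 12/33 sites differ → p ≈ 0.363636, d = −0.75 ln(1 − 0.484848) = 0.497470 ≈ 0.497.
taxon1–taxon3: 14/33 sites differ → p ≈ 0.424242, d = −0.75 ln(1 − 0.565656) = 0.625439 ≈ 0.625.
taxon2–taxon3: 18/33 sites differ → p ≈ 0.545455, d = −0.75 ln(1 − 0.727273) = 0.974463 ≈ 0.974.

d(taxon1,taxon2) = 0.497, d(taxon1,taxon3) = 0.625, d(taxon2,taxon3) = 0.974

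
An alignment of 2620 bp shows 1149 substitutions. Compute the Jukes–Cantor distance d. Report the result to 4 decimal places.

0.6591

p = 1149/2620 ≈ 0.43855.
d = −(3/4) ln(1 − 4p/3) = −0.75 ln(1 − 0.584733) = −0.75 ln(0.415267)
  = −0.75 × (-0.878834) = 0.659126 substitutions/site.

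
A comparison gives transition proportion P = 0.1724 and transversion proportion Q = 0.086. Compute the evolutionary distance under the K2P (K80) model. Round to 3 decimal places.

Under the Kimura two-parameter model, d = −½ ln(1 − 2P − Q) − ¼ ln(1 − 2Q).
1 − 2P − Q = 0.5692, giving −½ ln(0.5692) = 0.281762.
1 − 2Q = 0.828, giving −¼ ln(0.828) = 0.047186.
d = 0.281762 + 0.047186 = 0.328948.

0.329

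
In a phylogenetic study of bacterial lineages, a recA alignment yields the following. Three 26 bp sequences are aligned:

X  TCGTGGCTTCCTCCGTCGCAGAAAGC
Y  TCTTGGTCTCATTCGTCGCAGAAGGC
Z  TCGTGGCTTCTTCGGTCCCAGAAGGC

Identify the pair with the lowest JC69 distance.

X and Z

X–Y: 6/26 differ, p = 0.231, d = 0.276.
X–Z: 4/26 differ, p = 0.154, d = 0.172.
Y–Z: 7/26 differ, p = 0.269, d = 0.334.
The smallest distance is between X and Z.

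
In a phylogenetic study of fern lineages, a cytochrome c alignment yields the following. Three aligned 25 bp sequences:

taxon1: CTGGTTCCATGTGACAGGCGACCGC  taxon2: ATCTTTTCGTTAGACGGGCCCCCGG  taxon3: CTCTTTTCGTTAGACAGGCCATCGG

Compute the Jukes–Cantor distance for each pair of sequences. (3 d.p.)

d(taxon1,taxon2) = 0.663, d(taxon1,taxon3) = 0.490, d(taxon2,taxon3) = 0.180

taxon1–taxon2: 11/25 sites differ → p = 0.44, d = −0.75 ln(1 − 0.586667) = 0.662626 ≈ 0.663.
taxon1–taxon3: 9/25 sites differ → p = 0.36, d = −0.75 ln(1 − 0.48) = 0.490445 ≈ 0.490.
taxon2–taxon3: 4/25 sites differ → p = 0.16, d = −0.75 ln(1 − 0.213333) = 0.179963 ≈ 0.180.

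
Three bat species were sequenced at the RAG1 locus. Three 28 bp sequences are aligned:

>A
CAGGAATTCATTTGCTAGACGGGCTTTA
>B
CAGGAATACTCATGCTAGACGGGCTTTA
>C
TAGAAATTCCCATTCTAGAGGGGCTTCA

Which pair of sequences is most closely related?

A–B: 4/28 differ, p = 0.143, d = 0.158.
A–C: 8/28 differ, p = 0.286, d = 0.360.
B–C: 7/28 differ, p = 0.250, d = 0.304.
The smallest distance is between A and B.

A and B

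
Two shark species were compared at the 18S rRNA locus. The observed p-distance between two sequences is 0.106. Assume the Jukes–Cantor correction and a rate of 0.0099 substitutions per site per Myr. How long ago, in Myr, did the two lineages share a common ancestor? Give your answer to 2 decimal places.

d = −(3/4) ln(1 − 4p/3) = −0.75 ln(1 − 0.141333) = −0.75 ln(0.858667)
  = −0.75 × (-0.152374) = 0.114281 substitutions/site.
Under a molecular clock d = 2μt, so t = d/(2μ) = 0.114281 / (2 × 0.0099) = 5.77 Myr.

5.77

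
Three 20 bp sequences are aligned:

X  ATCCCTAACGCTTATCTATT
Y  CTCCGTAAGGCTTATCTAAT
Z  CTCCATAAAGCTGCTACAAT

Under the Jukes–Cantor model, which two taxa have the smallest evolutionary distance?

X and Y

X–Y: 4/20 differ, p = 0.200, d = 0.233.
X–Z: 8/20 differ, p = 0.400, d = 0.572.
Y–Z: 6/20 differ, p = 0.300, d = 0.383.
The smallest distance is between X and Y.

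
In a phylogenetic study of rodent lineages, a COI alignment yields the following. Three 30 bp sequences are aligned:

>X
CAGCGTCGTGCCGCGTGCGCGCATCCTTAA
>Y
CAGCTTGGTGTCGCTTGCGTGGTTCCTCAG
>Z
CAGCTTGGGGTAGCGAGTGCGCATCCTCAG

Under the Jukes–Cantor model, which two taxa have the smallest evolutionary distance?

X–Y: 9/30 differ, p = 0.300, d = 0.383.
X–Z: 9/30 differ, p = 0.300, d = 0.383.
Y–Z: 8/30 differ, p = 0.267, d = 0.330.
The smallest distance is between Y and Z.

Y and Z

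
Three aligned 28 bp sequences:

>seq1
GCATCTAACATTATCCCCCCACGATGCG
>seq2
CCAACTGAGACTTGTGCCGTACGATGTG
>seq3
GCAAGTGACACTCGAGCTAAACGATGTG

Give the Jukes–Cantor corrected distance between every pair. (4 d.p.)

d(seq1,seq2) = 0.6355, d(seq1,seq3) = 0.6355, d(seq2,seq3) = 0.3597

seq1–seq2: 12/28 sites differ → p ≈ 0.428571, d = −0.75 ln(1 − 0.571428) = 0.635472 ≈ 0.6355.
seq1–seq3: 12/28 sites differ → p ≈ 0.428571, d = −0.75 ln(1 − 0.571428) = 0.635472 ≈ 0.6355.
seq2–seq3: 8/28 sites differ → p ≈ 0.285714, d = −0.75 ln(1 − 0.380952) = 0.359679 ≈ 0.3597.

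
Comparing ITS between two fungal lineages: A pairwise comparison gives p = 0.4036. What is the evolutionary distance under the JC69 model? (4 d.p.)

0.5794

d = −(3/4) ln(1 − 4p/3) = −0.75 ln(1 − 0.538133) = −0.75 ln(0.461867)
  = −0.75 × (-0.772478) = 0.579359 substitutions/site.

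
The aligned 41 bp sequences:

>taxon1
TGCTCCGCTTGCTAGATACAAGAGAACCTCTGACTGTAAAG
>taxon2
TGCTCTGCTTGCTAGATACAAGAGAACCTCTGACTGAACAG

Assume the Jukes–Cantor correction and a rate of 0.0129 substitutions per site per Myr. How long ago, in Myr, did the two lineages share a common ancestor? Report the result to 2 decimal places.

2.98

The sequences differ at 3 of 41 sites (6, 37, 39), so p = 3/41 ≈ 0.073171.
d = −(3/4) ln(1 − 4p/3) = −0.75 ln(1 − 0.097561) = −0.75 ln(0.902439)
  = −0.75 × (-0.102654) = 0.076991 substitutions/site.
Under a molecular clock d = 2μt, so t = d/(2μ) = 0.076991 / (2 × 0.0129) = 2.98 Myr.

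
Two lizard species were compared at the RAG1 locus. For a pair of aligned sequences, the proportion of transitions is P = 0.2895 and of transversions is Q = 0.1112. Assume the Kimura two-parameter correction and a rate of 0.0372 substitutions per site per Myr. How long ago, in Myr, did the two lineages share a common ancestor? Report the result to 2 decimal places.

8.72

Under the Kimura two-parameter model, d = −½ ln(1 − 2P − Q) − ¼ ln(1 − 2Q).
1 − 2P − Q = 0.3098, giving −½ ln(0.3098) = 0.585914.
1 − 2Q = 0.7776, giving −¼ ln(0.7776) = 0.062886.
d = 0.585914 + 0.062886 = 0.648800.
Under a molecular clock d = 2μt, so t = d/(2μ) = 0.648800 / (2 × 0.0372) = 8.72 Myr.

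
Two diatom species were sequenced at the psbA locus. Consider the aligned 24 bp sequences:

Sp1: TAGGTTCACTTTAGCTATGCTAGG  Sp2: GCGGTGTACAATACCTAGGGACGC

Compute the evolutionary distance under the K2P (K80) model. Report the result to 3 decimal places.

1.011

Of 24 sites, 1 differences are transitions and 11 are transversions, so P = 1/24 ≈ 0.041667 and Q = 11/24 ≈ 0.458333.
Under the Kimura two-parameter model, d = −½ ln(1 − 2P − Q) − ¼ ln(1 − 2Q).
1 − 2P − Q = 0.458333, giving −½ ln(0.458333) = 0.390080.
1 − 2Q = 0.083334, giving −¼ ln(0.083334) = 0.621225.
d = 0.390080 + 0.621225 = 1.011305.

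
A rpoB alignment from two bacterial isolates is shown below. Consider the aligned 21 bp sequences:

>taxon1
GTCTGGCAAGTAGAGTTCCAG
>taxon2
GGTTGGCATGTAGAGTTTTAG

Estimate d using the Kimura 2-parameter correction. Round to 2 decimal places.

Of 21 sites, 3 differences are transitions and 2 are transversions, so P = 3/21 ≈ 0.142857 and Q = 2/21 ≈ 0.095238.
Under the Kimura two-parameter model, d = −½ ln(1 − 2P − Q) − ¼ ln(1 − 2Q).
1 − 2P − Q = 0.619048, giving −½ ln(0.619048) = 0.239786.
1 − 2Q = 0.809524, giving −¼ ln(0.809524) = 0.052827.
d = 0.239786 + 0.052827 = 0.292613.

0.29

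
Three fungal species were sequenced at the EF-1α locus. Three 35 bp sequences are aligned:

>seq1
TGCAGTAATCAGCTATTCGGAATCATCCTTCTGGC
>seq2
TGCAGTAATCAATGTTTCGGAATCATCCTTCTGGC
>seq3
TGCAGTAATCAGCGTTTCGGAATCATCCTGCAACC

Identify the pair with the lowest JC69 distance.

seq1 and seq2

seq1–seq2: 4/35 differ, p = 0.114, d = 0.124.
seq1–seq3: 6/35 differ, p = 0.171, d = 0.195.
seq2–seq3: 6/35 differ, p = 0.171, d = 0.195.
The smallest distance is between seq1 and seq2.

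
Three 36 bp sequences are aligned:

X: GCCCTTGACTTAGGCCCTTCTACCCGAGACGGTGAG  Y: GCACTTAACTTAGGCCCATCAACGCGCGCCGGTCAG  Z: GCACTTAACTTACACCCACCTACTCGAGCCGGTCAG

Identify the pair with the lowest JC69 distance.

Y and Z

X–Y: 8/36 differ, p = 0.222, d = 0.264.
X–Z: 9/36 differ, p = 0.250, d = 0.304.
Y–Z: 6/36 differ, p = 0.167, d = 0.188.
The smallest distance is between Y and Z.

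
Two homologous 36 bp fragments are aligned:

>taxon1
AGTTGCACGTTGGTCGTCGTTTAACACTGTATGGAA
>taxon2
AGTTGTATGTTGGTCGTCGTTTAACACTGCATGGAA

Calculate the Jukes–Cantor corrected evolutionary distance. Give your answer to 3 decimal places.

The sequences differ at 3 of 36 sites (6, 8, 30), so p = 3/36 ≈ 0.083333.
d = −(3/4) ln(1 − 4p/3) = −0.75 ln(1 − 0.111111) = −0.75 ln(0.888889)
  = −0.75 × (-0.117783) = 0.088337 substitutions/site.

0.088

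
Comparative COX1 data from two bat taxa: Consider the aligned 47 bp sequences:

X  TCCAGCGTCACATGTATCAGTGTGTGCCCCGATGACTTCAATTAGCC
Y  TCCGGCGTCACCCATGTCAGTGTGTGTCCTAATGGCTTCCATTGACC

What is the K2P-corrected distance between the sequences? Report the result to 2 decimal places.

Of 47 sites, 10 differences are transitions and 2 are transversions, so P = 10/47 ≈ 0.212766 and Q = 2/47 ≈ 0.042553.
Under the Kimura two-parameter model, d = −½ ln(1 − 2P − Q) − ¼ ln(1 − 2Q).
1 − 2P − Q = 0.531915, giving −½ ln(0.531915) = 0.315636.
1 − 2Q = 0.914894, giving −¼ ln(0.914894) = 0.022237.
d = 0.315636 + 0.022237 = 0.337873.

0.34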